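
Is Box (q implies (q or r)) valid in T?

Valid

Tableau for the negation not Box (q implies (q or r)):
1. not Box (q implies (q or r)), w0
2. not (q implies (q or r)), w1
3. q, w1
4. not (q or r), w1
5. not q, w1
6. not r, w1
Accessibility: w0Rw0, w0Rw1, w1Rw1
Branch closes: q and not q both at w1.
All branches of the negation close; one closing branch shown above.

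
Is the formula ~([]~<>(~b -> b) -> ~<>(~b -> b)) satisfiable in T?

1. ~([]~<>(~b -> b) -> ~<>(~b -> b)), w0
2. []~<>(~b -> b), w0
3. <>(~b -> b), w0
4. ~<>(~b -> b), w0
5. ~(~b -> b), w0
6. ~b, w0
7. ~b -> b, w1
8. ~<>(~b -> b), w1
9. ~(~b -> b), w1
10. ~b, w1
11. b, w1
Accessibility: w0Rw0, w0Rw1, w1Rw1
Branch closes: b and ~b both at w1.
Every branch closes; the branch above is one of them.

Unsatisfiable (every branch closes)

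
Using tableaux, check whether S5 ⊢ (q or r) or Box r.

Tableau for the negation not ((q or r) or Box r):
1. not ((q or r) or Box r), w0
2. not (q or r), w0
3. not Box r, w0
4. not q, w0
5. not r, w0
6. not r, w1
Accessibility: w0Rw0, w0Rw1, w1Rw0, w1Rw1
The negation has an open branch (countermodel exists).

Invalid (countermodel exists)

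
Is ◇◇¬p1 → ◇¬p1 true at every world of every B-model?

Tableau for the negation ¬(◇◇¬p1 → ◇¬p1):
1. ¬(◇◇¬p1 → ◇¬p1), 0
2. ◇◇¬p1, 0
3. ¬◇¬p1, 0
4. p1, 0
5. ◇¬p1, 1
6. p1, 1
7. ¬p1, 2
Accessibility: 0R0, 0R1, 1R0, 1R1, 1R2, 2R1, 2R2
The negation has an open branch (countermodel exists).

Not valid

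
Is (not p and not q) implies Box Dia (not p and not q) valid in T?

Tableau for the negation not ((not p and not q) implies Box Dia (not p and not q)):
1. not ((not p and not q) implies Box Dia (not p and not q)), w0
2. not p and not q, w0
3. not Box Dia (not p and not q), w0
4. not p, w0
5. not q, w0
6. not Dia (not p and not q), w1
7. not (not p and not q), w1
8. q, w1
Accessibility: w0Rw0, w0Rw1, w1Rw1
The negation has an open branch (countermodel exists).

No, not valid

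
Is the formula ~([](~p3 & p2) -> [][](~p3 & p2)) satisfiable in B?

1. ~([](~p3 & p2) -> [][](~p3 & p2)), 0
2. [](~p3 & p2), 0
3. ~[][](~p3 & p2), 0
4. ~p3 & p2, 0
5. ~p3, 0
6. p2, 0
7. ~[](~p3 & p2), 1
8. ~p3 & p2, 1
9. ~p3, 1
10. p2, 1
11. ~(~p3 & p2), 2
12. ~p2, 2
Accessibility: 0R0, 0R1, 1R0, 1R1, 1R2, 2R1, 2R2

Satisfiable (open branch found)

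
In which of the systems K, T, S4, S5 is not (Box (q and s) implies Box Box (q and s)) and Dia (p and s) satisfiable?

T-tableau for the formula:
1. not (Box (q and s) implies Box Box (q and s)) and Dia (p and s), u
2. not (Box (q and s) implies Box Box (q and s)), u
3. Dia (p and s), u
4. Box (q and s), u
5. not Box Box (q and s), u
6. q and s, u
7. q, u
8. s, u
9. p and s, v
10. p, v
11. s, v
12. q and s, v
13. q, v
14. not Box (q and s), w
15. q and s, w
16. q, w
17. s, w
18. not (q and s), x
19. not s, x
Accessibility: uRu, uRv, uRw, vRv, wRw, wRx, xRx
Complete open branch: satisfiable in T, hence also in K (this T-model is also a K-model).
S4-tableau for the formula:
1. not (Box (q and s) implies Box Box (q and s)) and Dia (p and s), u
2. not (Box (q and s) implies Box Box (q and s)), u
3. Dia (p and s), u
4. Box (q and s), u
5. not Box Box (q and s), u
6. q and s, u
7. q, u
8. s, u
9. p and s, v
10. p, v
11. s, v
12. q and s, v
13. q, v
14. not Box (q and s), w
15. q and s, w
16. q, w
17. s, w
18. not (q and s), x
19. q and s, x
20. q, x
21. s, x
22. not s, x
Accessibility: uRu, uRv, uRw, uRx, vRv, wRw, wRx, xRx
Branch closes: s and not s both at x.
Every branch closes (one shown): unsatisfiable in S4, hence also in S5 (every S5-frame is an S4-frame).

K, T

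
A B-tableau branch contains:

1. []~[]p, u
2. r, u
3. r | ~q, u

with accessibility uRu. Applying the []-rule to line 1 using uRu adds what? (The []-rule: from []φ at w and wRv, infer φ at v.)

~[]p, u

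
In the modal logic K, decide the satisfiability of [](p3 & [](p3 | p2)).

Satisfiable (open branch found)

1. [](p3 & [](p3 | p2)), w0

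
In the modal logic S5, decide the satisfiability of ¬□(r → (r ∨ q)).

Unsatisfiable (every branch closes)

1. ¬□(r → (r ∨ q)), u
2. ¬(r → (r ∨ q)), v   [¬□-rule on 1: fresh world v, uRv]
3. r, v   [¬→-rule on 2]
4. ¬(r ∨ q), v   [¬→-rule on 2]
5. ¬r, v   [¬∨-rule on 4]
6. ¬q, v   [¬∨-rule on 4]
Accessibility: uRu, uRv, vRu, vRv
Branch closes: r and ¬r both at v.
Every branch closes; the branch above is one of them.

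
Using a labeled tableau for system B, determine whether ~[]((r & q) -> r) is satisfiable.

1. ~[]((r & q) -> r), w0
2. ~((r & q) -> r), w1   [~[]-rule on 1: fresh world w1, w0Rw1]
3. r & q, w1   [~->-rule on 2]
4. ~r, w1   [~->-rule on 2]
5. r, w1   [&-rule on 3]
6. q, w1   [&-rule on 3]
Accessibility: w0Rw0, w0Rw1, w1Rw0, w1Rw1
Branch closes: r and ~r both at w1.
(One branch shown.) All branches close.

Unsatisfiable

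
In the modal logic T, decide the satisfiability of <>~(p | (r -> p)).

Yes, satisfiable

1. <>~(p | (r -> p)), 0
2. ~(p | (r -> p)), 1
3. ~p, 1
4. ~(r -> p), 1
5. r, 1
Accessibility: 0R0, 0R1, 1R1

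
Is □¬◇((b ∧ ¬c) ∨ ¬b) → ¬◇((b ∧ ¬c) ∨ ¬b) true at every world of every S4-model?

Yes, valid

Tableau for the negation ¬(□¬◇((b ∧ ¬c) ∨ ¬b) → ¬◇((b ∧ ¬c) ∨ ¬b)):
1. ¬(□¬◇((b ∧ ¬c) ∨ ¬b) → ¬◇((b ∧ ¬c) ∨ ¬b)), 0
2. □¬◇((b ∧ ¬c) ∨ ¬b), 0   [¬→-rule on 1]
3. ◇((b ∧ ¬c) ∨ ¬b), 0   [¬→-rule on 1]
4. ¬◇((b ∧ ¬c) ∨ ¬b), 0   [□-rule on 2 via 0R0]
5. ¬((b ∧ ¬c) ∨ ¬b), 0   [¬◇-rule on 4 via 0R0]
6. ¬(b ∧ ¬c), 0   [¬∨-rule on 5]
7. b, 0   [¬∨-rule on 5]
8. c, 0   [¬∧-rule on 6 (branches; this branch)]
9. (b ∧ ¬c) ∨ ¬b, 1   [◇-rule on 3: fresh world 1, 0R1]
10. ¬◇((b ∧ ¬c) ∨ ¬b), 1   [□-rule on 2 via 0R1]
11. ¬((b ∧ ¬c) ∨ ¬b), 1   [¬◇-rule on 4 via 0R1]
12. ¬(b ∧ ¬c), 1   [¬∨-rule on 11]
13. b, 1   [¬∨-rule on 11]
14. b ∧ ¬c, 1   [∨-rule on 9 (branches; this branch)]
15. ¬c, 1   [∧-rule on 14]
16. c, 1   [¬∧-rule on 12 (branches; this branch)]
Accessibility: 0R0, 0R1, 1R1
Branch closes: c and ¬c both at 1.
All branches of the negation close; one closing branch shown above.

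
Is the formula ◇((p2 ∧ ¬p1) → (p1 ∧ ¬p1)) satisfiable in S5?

1. ◇((p2 ∧ ¬p1) → (p1 ∧ ¬p1)), w0
2. (p2 ∧ ¬p1) → (p1 ∧ ¬p1), w1   [◇-rule on 1: fresh world w1, w0Rw1]
3. ¬(p2 ∧ ¬p1), w1   [→-rule on 2 (branches; this branch)]
4. p1, w1   [¬∧-rule on 3 (branches; this branch)]
Accessibility: w0Rw0, w0Rw1, w1Rw0, w1Rw1

Satisfiable (open branch found)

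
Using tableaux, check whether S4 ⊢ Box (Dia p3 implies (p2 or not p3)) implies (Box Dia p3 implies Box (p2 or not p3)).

Tableau for the negation not (Box (Dia p3 implies (p2 or not p3)) implies (Box Dia p3 implies Box (p2 or not p3))):
1. not (Box (Dia p3 implies (p2 or not p3)) implies (Box Dia p3 implies Box (p2 or not p3))), u
2. Box (Dia p3 implies (p2 or not p3)), u
3. not (Box Dia p3 implies Box (p2 or not p3)), u
4. Box Dia p3, u
5. not Box (p2 or not p3), u
6. Dia p3 implies (p2 or not p3), u
7. Dia p3, u
8. p2 or not p3, u
9. not p3, u
10. not (p2 or not p3), v
11. not p2, v
12. p3, v
13. Dia p3 implies (p2 or not p3), v
14. Dia p3, v
15. p2 or not p3, v
16. not p3, v
Accessibility: uRu, uRv, vRv
Branch closes: p3 and not p3 both at v.
All branches of the negation close; one closing branch shown above.

Valid in S4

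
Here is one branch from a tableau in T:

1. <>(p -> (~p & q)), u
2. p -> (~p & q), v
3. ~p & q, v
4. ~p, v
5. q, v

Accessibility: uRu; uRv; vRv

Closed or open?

No world carries both an atom and its negation.

No, open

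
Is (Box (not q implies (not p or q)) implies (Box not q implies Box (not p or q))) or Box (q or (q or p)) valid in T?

Yes, valid

Tableau for the negation not ((Box (not q implies (not p or q)) implies (Box not q implies Box (not p or q))) or Box (q or (q or p))):
1. not ((Box (not q implies (not p or q)) implies (Box not q implies Box (not p or q))) or Box (q or (q or p))), w0
2. not (Box (not q implies (not p or q)) implies (Box not q implies Box (not p or q))), w0
3. not Box (q or (q or p)), w0
4. Box (not q implies (not p or q)), w0
5. not (Box not q implies Box (not p or q)), w0
6. Box not q, w0
7. not Box (not p or q), w0
8. not q implies (not p or q), w0
9. not q, w0
10. not p or q, w0
11. not p, w0
12. not (q or (q or p)), w1
13. not q, w1
14. not (q or p), w1
15. not p, w1
16. not q implies (not p or q), w1
17. not p or q, w1
18. not (not p or q), w2
19. p, w2
20. not q, w2
21. not q implies (not p or q), w2
22. not p or q, w2
23. q, w2
Accessibility: w0Rw0, w0Rw1, w0Rw2, w1Rw1, w2Rw2
Branch closes: q and not q both at w2.
Every branch of the negation's tableau closes; the branch above is one of them.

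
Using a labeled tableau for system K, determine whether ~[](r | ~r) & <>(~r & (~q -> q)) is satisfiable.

1. ~[](r | ~r) & <>(~r & (~q -> q)), u
2. ~[](r | ~r), u
3. <>(~r & (~q -> q)), u
4. ~(r | ~r), v
5. ~r, v
6. r, v
Accessibility: uRv
Branch closes: r and ~r both at v.
(One branch shown.) All branches close.

No, unsatisfiable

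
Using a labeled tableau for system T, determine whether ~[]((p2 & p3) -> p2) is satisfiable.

1. ~[]((p2 & p3) -> p2), u
2. ~((p2 & p3) -> p2), v
3. p2 & p3, v
4. ~p2, v
5. p2, v
6. p3, v
Accessibility: uRu, uRv, vRv
Branch closes: p2 and ~p2 both at v.
(One branch shown.) All branches close.

Unsatisfiable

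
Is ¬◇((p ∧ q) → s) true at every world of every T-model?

Tableau for the negation ◇((p ∧ q) → s):
1. ◇((p ∧ q) → s), w0
2. (p ∧ q) → s, w1   [◇-rule on 1: fresh world w1, w0Rw1]
3. s, w1   [→-rule on 2 (branches; this branch)]
Accessibility: w0Rw0, w0Rw1, w1Rw1
The negation has an open branch (countermodel exists).

No, not valid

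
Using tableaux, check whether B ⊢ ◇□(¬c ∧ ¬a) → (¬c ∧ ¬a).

Tableau for the negation ¬(◇□(¬c ∧ ¬a) → (¬c ∧ ¬a)):
1. ¬(◇□(¬c ∧ ¬a) → (¬c ∧ ¬a)), 0
2. ◇□(¬c ∧ ¬a), 0   [¬→-rule on 1]
3. ¬(¬c ∧ ¬a), 0   [¬→-rule on 1]
4. a, 0   [¬∧-rule on 3 (branches; this branch)]
5. □(¬c ∧ ¬a), 1   [◇-rule on 2: fresh world 1, 0R1]
6. ¬c ∧ ¬a, 0   [□-rule on 5 via 1R0]
7. ¬c, 0   [∧-rule on 6]
8. ¬a, 0   [∧-rule on 6]
Accessibility: 0R0, 0R1, 1R0, 1R1
Branch closes: a and ¬a both at 0.
Every branch of the negation's tableau closes; the branch above is one of them.

Yes, valid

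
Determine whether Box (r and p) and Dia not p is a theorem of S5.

No, not valid

Tableau for the negation not (Box (r and p) and Dia not p):
1. not (Box (r and p) and Dia not p), 0
2. not Dia not p, 0   [neg-and-rule on 1 (branches; this branch)]
3. p, 0   [neg-Dia-rule on 2 via 0R0]
Accessibility: 0R0
The negation has an open branch (countermodel exists).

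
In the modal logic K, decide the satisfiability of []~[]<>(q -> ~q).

1. []~[]<>(q -> ~q), w0

Yes, satisfiable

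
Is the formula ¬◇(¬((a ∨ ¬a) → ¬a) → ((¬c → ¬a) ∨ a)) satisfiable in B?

1. ¬◇(¬((a ∨ ¬a) → ¬a) → ((¬c → ¬a) ∨ a)), w0
2. ¬(¬((a ∨ ¬a) → ¬a) → ((¬c → ¬a) ∨ a)), w0   [¬◇-rule on 1 via w0Rw0]
3. ¬((a ∨ ¬a) → ¬a), w0   [¬→-rule on 2]
4. ¬((¬c → ¬a) ∨ a), w0   [¬→-rule on 2]
5. a ∨ ¬a, w0   [¬→-rule on 3]
6. a, w0   [¬→-rule on 3]
7. ¬(¬c → ¬a), w0   [¬∨-rule on 4]
8. ¬a, w0   [¬∨-rule on 4]
Accessibility: w0Rw0
Branch closes: a and ¬a both at w0.
All branches of the tableau close; one closing branch shown above.

No, unsatisfiable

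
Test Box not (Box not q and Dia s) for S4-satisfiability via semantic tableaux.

1. Box not (Box not q and Dia s), 0
2. not (Box not q and Dia s), 0
3. not Dia s, 0
4. not s, 0
Accessibility: 0R0

Satisfiable (open branch found)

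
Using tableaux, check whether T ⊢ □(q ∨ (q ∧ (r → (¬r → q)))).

Invalid (countermodel exists)

Tableau for the negation ¬□(q ∨ (q ∧ (r → (¬r → q)))):
1. ¬□(q ∨ (q ∧ (r → (¬r → q)))), u
2. ¬(q ∨ (q ∧ (r → (¬r → q)))), v
3. ¬q, v
4. ¬(q ∧ (r → (¬r → q))), v
Accessibility: uRu, uRv, vRv
The negation has an open branch (countermodel exists).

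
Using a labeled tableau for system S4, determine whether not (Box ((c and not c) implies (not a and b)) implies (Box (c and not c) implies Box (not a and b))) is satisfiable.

1. not (Box ((c and not c) implies (not a and b)) implies (Box (c and not c) implies Box (not a and b))), w0
2. Box ((c and not c) implies (not a and b)), w0
3. not (Box (c and not c) implies Box (not a and b)), w0
4. Box (c and not c), w0
5. not Box (not a and b), w0
6. (c and not c) implies (not a and b), w0
7. c and not c, w0
8. c, w0
9. not c, w0
Accessibility: w0Rw0
Branch closes: c and not c both at w0.
(One branch shown.) All branches close.

Unsatisfiable (every branch closes)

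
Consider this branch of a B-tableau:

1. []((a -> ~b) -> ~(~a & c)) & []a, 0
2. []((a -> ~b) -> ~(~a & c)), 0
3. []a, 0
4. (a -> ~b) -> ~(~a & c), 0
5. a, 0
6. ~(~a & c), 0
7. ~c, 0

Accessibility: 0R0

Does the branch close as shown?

Not closed

No world carries both an atom and its negation.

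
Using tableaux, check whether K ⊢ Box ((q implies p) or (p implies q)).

Tableau for the negation not Box ((q implies p) or (p implies q)):
1. not Box ((q implies p) or (p implies q)), 0
2. not ((q implies p) or (p implies q)), 1
3. not (q implies p), 1
4. not (p implies q), 1
5. q, 1
6. not p, 1
7. p, 1
8. not q, 1
Accessibility: 0R1
Branch closes: p and not p both at 1.
Every branch of the negation's tableau closes; the branch above is one of them.

Valid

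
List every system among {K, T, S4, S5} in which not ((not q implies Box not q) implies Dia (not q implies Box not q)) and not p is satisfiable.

T-tableau for the formula:
1. not ((not q implies Box not q) implies Dia (not q implies Box not q)) and not p, 0
2. not ((not q implies Box not q) implies Dia (not q implies Box not q)), 0
3. not p, 0
4. not q implies Box not q, 0
5. not Dia (not q implies Box not q), 0
6. not (not q implies Box not q), 0
7. not q, 0
8. not Box not q, 0
9. Box not q, 0
10. q, 1
11. not (not q implies Box not q), 1
12. not q, 1
13. not Box not q, 1
Accessibility: 0R0, 0R1, 1R1
Branch closes: q and not q both at 1.
Every branch closes (one shown): unsatisfiable in T, hence also in S4, S5 (every S4/S5-frame is a T-frame).
K-tableau for the formula:
1. not ((not q implies Box not q) implies Dia (not q implies Box not q)) and not p, 0
2. not ((not q implies Box not q) implies Dia (not q implies Box not q)), 0
3. not p, 0
4. not q implies Box not q, 0
5. not Dia (not q implies Box not q), 0
6. Box not q, 0
Complete open branch: satisfiable in K.

K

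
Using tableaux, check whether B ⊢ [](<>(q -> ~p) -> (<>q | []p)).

Tableau for the negation ~[](<>(q -> ~p) -> (<>q | []p)):
1. ~[](<>(q -> ~p) -> (<>q | []p)), u
2. ~(<>(q -> ~p) -> (<>q | []p)), v   [~[]-rule on 1: fresh world v, uRv]
3. <>(q -> ~p), v   [~->-rule on 2]
4. ~(<>q | []p), v   [~->-rule on 2]
5. ~<>q, v   [~|-rule on 4]
6. ~[]p, v   [~|-rule on 4]
7. ~q, u   [~<>-rule on 5 via vRu]
8. ~q, v   [~<>-rule on 5 via vRv]
9. q -> ~p, w   [<>-rule on 3: fresh world w, vRw]
10. ~q, w   [~<>-rule on 5 via vRw]
11. ~p, w   [->-rule on 9 (branches; this branch)]
12. ~p, x   [~[]-rule on 6: fresh world x, vRx]
13. ~q, x   [~<>-rule on 5 via vRx]
Accessibility: uRu, uRv, vRu, vRv, vRw, vRx, wRv, wRw, xRv, xRx
The negation has an open branch (countermodel exists).

Invalid (countermodel exists)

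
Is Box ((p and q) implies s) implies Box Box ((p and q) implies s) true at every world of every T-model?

Tableau for the negation not (Box ((p and q) implies s) implies Box Box ((p and q) implies s)):
1. not (Box ((p and q) implies s) implies Box Box ((p and q) implies s)), 0
2. Box ((p and q) implies s), 0
3. not Box Box ((p and q) implies s), 0
4. (p and q) implies s, 0
5. s, 0
6. not Box ((p and q) implies s), 1
7. (p and q) implies s, 1
8. s, 1
9. not ((p and q) implies s), 2
10. p and q, 2
11. not s, 2
12. p, 2
13. q, 2
Accessibility: 0R0, 0R1, 1R1, 1R2, 2R2
The negation has an open branch (countermodel exists).

Invalid (countermodel exists)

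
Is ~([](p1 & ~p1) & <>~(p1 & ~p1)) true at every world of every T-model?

Tableau for the negation [](p1 & ~p1) & <>~(p1 & ~p1):
1. [](p1 & ~p1) & <>~(p1 & ~p1), w0
2. [](p1 & ~p1), w0
3. <>~(p1 & ~p1), w0
4. p1 & ~p1, w0
5. p1, w0
6. ~p1, w0
Accessibility: w0Rw0
Branch closes: p1 and ~p1 both at w0.
Every branch of the negation's tableau closes; the branch above is one of them.

Yes, valid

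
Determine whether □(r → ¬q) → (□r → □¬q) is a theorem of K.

Valid in K

Tableau for the negation ¬(□(r → ¬q) → (□r → □¬q)):
1. ¬(□(r → ¬q) → (□r → □¬q)), w0
2. □(r → ¬q), w0
3. ¬(□r → □¬q), w0
4. □r, w0
5. ¬□¬q, w0
6. q, w1
7. r → ¬q, w1
8. r, w1
9. ¬q, w1
Accessibility: w0Rw1
Branch closes: q and ¬q both at w1.
Every branch of the negation's tableau closes; the branch above is one of them.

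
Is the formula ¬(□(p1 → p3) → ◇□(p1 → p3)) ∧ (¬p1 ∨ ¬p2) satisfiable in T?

1. ¬(□(p1 → p3) → ◇□(p1 → p3)) ∧ (¬p1 ∨ ¬p2), 0
2. ¬(□(p1 → p3) → ◇□(p1 → p3)), 0
3. ¬p1 ∨ ¬p2, 0
4. □(p1 → p3), 0
5. ¬◇□(p1 → p3), 0
6. p1 → p3, 0
7. ¬□(p1 → p3), 0
8. ¬p2, 0
9. p3, 0
10. ¬(p1 → p3), 1
11. p1, 1
12. ¬p3, 1
13. p1 → p3, 1
14. ¬□(p1 → p3), 1
15. p3, 1
Accessibility: 0R0, 0R1, 1R1
Branch closes: p3 and ¬p3 both at 1.
All branches of the tableau close; one closing branch shown above.

Unsatisfiable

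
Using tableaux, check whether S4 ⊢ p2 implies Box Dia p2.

Tableau for the negation not (p2 implies Box Dia p2):
1. not (p2 implies Box Dia p2), 0
2. p2, 0
3. not Box Dia p2, 0
4. not Dia p2, 1
5. not p2, 1
Accessibility: 0R0, 0R1, 1R1
The negation has an open branch (countermodel exists).

No, not valid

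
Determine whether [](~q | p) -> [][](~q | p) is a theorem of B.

No, not valid

Tableau for the negation ~([](~q | p) -> [][](~q | p)):
1. ~([](~q | p) -> [][](~q | p)), u
2. [](~q | p), u   [~->-rule on 1]
3. ~[][](~q | p), u   [~->-rule on 1]
4. ~q | p, u   [[]-rule on 2 via uRu]
5. p, u   [|-rule on 4 (branches; this branch)]
6. ~[](~q | p), v   [~[]-rule on 3: fresh world v, uRv]
7. ~q | p, v   [[]-rule on 2 via uRv]
8. p, v   [|-rule on 7 (branches; this branch)]
9. ~(~q | p), w   [~[]-rule on 6: fresh world w, vRw]
10. q, w   [~|-rule on 9]
11. ~p, w   [~|-rule on 9]
Accessibility: uRu, uRv, vRu, vRv, vRw, wRv, wRw
The negation has an open branch (countermodel exists).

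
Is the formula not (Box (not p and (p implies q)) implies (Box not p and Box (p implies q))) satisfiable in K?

Unsatisfiable

1. not (Box (not p and (p implies q)) implies (Box not p and Box (p implies q))), w0
2. Box (not p and (p implies q)), w0
3. not (Box not p and Box (p implies q)), w0
4. not Box (p implies q), w0
5. not (p implies q), w1
6. p, w1
7. not q, w1
8. not p and (p implies q), w1
9. not p, w1
10. p implies q, w1
Accessibility: w0Rw1
Branch closes: p and not p both at w1.
Every branch closes; the branch above is one of them.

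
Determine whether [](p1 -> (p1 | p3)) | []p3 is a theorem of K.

Valid

Tableau for the negation ~([](p1 -> (p1 | p3)) | []p3):
1. ~([](p1 -> (p1 | p3)) | []p3), w0
2. ~[](p1 -> (p1 | p3)), w0
3. ~[]p3, w0
4. ~(p1 -> (p1 | p3)), w1
5. p1, w1
6. ~(p1 | p3), w1
7. ~p1, w1
8. ~p3, w1
Accessibility: w0Rw1
Branch closes: p1 and ~p1 both at w1.
All branches of the negation close; one closing branch shown above.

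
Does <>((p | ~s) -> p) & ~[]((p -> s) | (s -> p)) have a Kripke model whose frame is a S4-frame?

1. <>((p | ~s) -> p) & ~[]((p -> s) | (s -> p)), 0
2. <>((p | ~s) -> p), 0
3. ~[]((p -> s) | (s -> p)), 0
4. (p | ~s) -> p, 1
5. ~(p | ~s), 1
6. ~p, 1
7. s, 1
8. ~((p -> s) | (s -> p)), 2
9. ~(p -> s), 2
10. ~(s -> p), 2
11. p, 2
12. ~s, 2
13. s, 2
14. ~p, 2
Accessibility: 0R0, 0R1, 0R2, 1R1, 2R2
Branch closes: s and ~s both at 2.
Every branch closes; the branch above is one of them.

No, unsatisfiable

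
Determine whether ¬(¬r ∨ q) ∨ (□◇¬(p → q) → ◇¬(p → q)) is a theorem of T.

Yes, valid

Tableau for the negation ¬(¬(¬r ∨ q) ∨ (□◇¬(p → q) → ◇¬(p → q))):
1. ¬(¬(¬r ∨ q) ∨ (□◇¬(p → q) → ◇¬(p → q))), u
2. ¬r ∨ q, u   [¬∨-rule on 1]
3. ¬(□◇¬(p → q) → ◇¬(p → q)), u   [¬∨-rule on 1]
4. □◇¬(p → q), u   [¬→-rule on 3]
5. ¬◇¬(p → q), u   [¬→-rule on 3]
6. ◇¬(p → q), u   [□-rule on 4 via uRu]
7. p → q, u   [¬◇-rule on 5 via uRu]
8. q, u   [∨-rule on 2 (branches; this branch)]
9. ¬(p → q), v   [◇-rule on 6: fresh world v, uRv]
10. p, v   [¬→-rule on 9]
11. ¬q, v   [¬→-rule on 9]
12. ◇¬(p → q), v   [□-rule on 4 via uRv]
13. p → q, v   [¬◇-rule on 5 via uRv]
14. q, v   [→-rule on 13 (branches; this branch)]
Accessibility: uRu, uRv, vRv
Branch closes: q and ¬q both at v.
Every branch of the negation's tableau closes; the branch above is one of them.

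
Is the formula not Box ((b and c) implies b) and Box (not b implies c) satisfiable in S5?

No, unsatisfiable

1. not Box ((b and c) implies b) and Box (not b implies c), u
2. not Box ((b and c) implies b), u
3. Box (not b implies c), u
4. not b implies c, u
5. c, u
6. not ((b and c) implies b), v
7. b and c, v
8. not b, v
9. b, v
10. c, v
Accessibility: uRu, uRv, vRu, vRv
Branch closes: b and not b both at v.
All branches of the tableau close; one closing branch shown above.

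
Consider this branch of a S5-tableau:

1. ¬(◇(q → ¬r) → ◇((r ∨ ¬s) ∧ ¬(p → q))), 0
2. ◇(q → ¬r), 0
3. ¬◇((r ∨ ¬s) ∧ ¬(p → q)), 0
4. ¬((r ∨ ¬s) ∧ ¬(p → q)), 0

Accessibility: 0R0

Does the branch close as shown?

Open

No atom appears with both signs at the same world.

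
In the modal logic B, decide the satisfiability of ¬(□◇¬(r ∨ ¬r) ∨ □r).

1. ¬(□◇¬(r ∨ ¬r) ∨ □r), 0
2. ¬□◇¬(r ∨ ¬r), 0   [¬∨-rule on 1]
3. ¬□r, 0   [¬∨-rule on 1]
4. ¬◇¬(r ∨ ¬r), 1   [¬□-rule on 2: fresh world 1, 0R1]
5. r ∨ ¬r, 0   [¬◇-rule on 4 via 1R0]
6. r ∨ ¬r, 1   [¬◇-rule on 4 via 1R1]
7. ¬r, 0   [∨-rule on 5 (branches; this branch)]
8. ¬r, 1   [∨-rule on 6 (branches; this branch)]
9. ¬r, 2   [¬□-rule on 3: fresh world 2, 0R2]
Accessibility: 0R0, 0R1, 0R2, 1R0, 1R1, 2R0, 2R2

Satisfiable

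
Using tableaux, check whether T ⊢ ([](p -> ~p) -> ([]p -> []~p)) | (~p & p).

Tableau for the negation ~(([](p -> ~p) -> ([]p -> []~p)) | (~p & p)):
1. ~(([](p -> ~p) -> ([]p -> []~p)) | (~p & p)), w0
2. ~([](p -> ~p) -> ([]p -> []~p)), w0
3. ~(~p & p), w0
4. [](p -> ~p), w0
5. ~([]p -> []~p), w0
6. []p, w0
7. ~[]~p, w0
8. p -> ~p, w0
9. p, w0
10. ~p, w0
Accessibility: w0Rw0
Branch closes: p and ~p both at w0.
Every branch of the negation's tableau closes; the branch above is one of them.

Valid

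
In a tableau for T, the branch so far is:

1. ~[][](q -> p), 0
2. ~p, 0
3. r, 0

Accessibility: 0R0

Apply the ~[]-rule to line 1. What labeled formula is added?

a fresh world 1 with 0R1, and ~[](q -> p) at 1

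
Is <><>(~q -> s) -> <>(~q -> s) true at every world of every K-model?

Invalid (countermodel exists)

Tableau for the negation ~(<><>(~q -> s) -> <>(~q -> s)):
1. ~(<><>(~q -> s) -> <>(~q -> s)), w0
2. <><>(~q -> s), w0
3. ~<>(~q -> s), w0
4. <>(~q -> s), w1
5. ~(~q -> s), w1
6. ~q, w1
7. ~s, w1
8. ~q -> s, w2
9. s, w2
Accessibility: w0Rw1, w1Rw2
The negation has an open branch (countermodel exists).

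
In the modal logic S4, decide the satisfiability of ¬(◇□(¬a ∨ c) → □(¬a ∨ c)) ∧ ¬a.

Yes, satisfiable

1. ¬(◇□(¬a ∨ c) → □(¬a ∨ c)) ∧ ¬a, 0
2. ¬(◇□(¬a ∨ c) → □(¬a ∨ c)), 0
3. ¬a, 0
4. ◇□(¬a ∨ c), 0
5. ¬□(¬a ∨ c), 0
6. □(¬a ∨ c), 1
7. ¬a ∨ c, 1
8. c, 1
9. ¬(¬a ∨ c), 2
10. a, 2
11. ¬c, 2
Accessibility: 0R0, 0R1, 0R2, 1R1, 2R2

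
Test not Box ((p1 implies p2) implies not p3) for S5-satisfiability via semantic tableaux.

Satisfiable

1. not Box ((p1 implies p2) implies not p3), w0
2. not ((p1 implies p2) implies not p3), w1
3. p1 implies p2, w1
4. p3, w1
5. p2, w1
Accessibility: w0Rw0, w0Rw1, w1Rw0, w1Rw1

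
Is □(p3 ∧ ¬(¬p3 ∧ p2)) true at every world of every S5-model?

Not valid

Tableau for the negation ¬□(p3 ∧ ¬(¬p3 ∧ p2)):
1. ¬□(p3 ∧ ¬(¬p3 ∧ p2)), w0
2. ¬(p3 ∧ ¬(¬p3 ∧ p2)), w1
3. ¬p3 ∧ p2, w1
4. ¬p3, w1
5. p2, w1
Accessibility: w0Rw0, w0Rw1, w1Rw0, w1Rw1
The negation has an open branch (countermodel exists).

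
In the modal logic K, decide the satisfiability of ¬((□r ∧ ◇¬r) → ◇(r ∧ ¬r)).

1. ¬((□r ∧ ◇¬r) → ◇(r ∧ ¬r)), w0
2. □r ∧ ◇¬r, w0
3. ¬◇(r ∧ ¬r), w0
4. □r, w0
5. ◇¬r, w0
6. ¬r, w1
7. ¬(r ∧ ¬r), w1
8. r, w1
Accessibility: w0Rw1
Branch closes: r and ¬r both at w1.
All branches of the tableau close; one closing branch shown above.

No, unsatisfiable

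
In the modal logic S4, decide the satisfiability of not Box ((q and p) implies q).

Unsatisfiable

1. not Box ((q and p) implies q), 0
2. not ((q and p) implies q), 1
3. q and p, 1
4. not q, 1
5. q, 1
6. p, 1
Accessibility: 0R0, 0R1, 1R1
Branch closes: q and not q both at 1.
Every branch closes; the branch above is one of them.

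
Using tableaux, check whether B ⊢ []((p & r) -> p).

Valid in B

Tableau for the negation ~[]((p & r) -> p):
1. ~[]((p & r) -> p), u
2. ~((p & r) -> p), v   [~[]-rule on 1: fresh world v, uRv]
3. p & r, v   [~->-rule on 2]
4. ~p, v   [~->-rule on 2]
5. p, v   [&-rule on 3]
6. r, v   [&-rule on 3]
Accessibility: uRu, uRv, vRu, vRv
Branch closes: p and ~p both at v.
Every branch of the negation's tableau closes; the branch above is one of them.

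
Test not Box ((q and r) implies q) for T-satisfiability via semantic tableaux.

1. not Box ((q and r) implies q), 0
2. not ((q and r) implies q), 1
3. q and r, 1
4. not q, 1
5. q, 1
6. r, 1
Accessibility: 0R0, 0R1, 1R1
Branch closes: q and not q both at 1.
(One branch shown.) All branches close.

No, unsatisfiable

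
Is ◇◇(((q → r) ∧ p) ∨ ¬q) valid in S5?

Tableau for the negation ¬◇◇(((q → r) ∧ p) ∨ ¬q):
1. ¬◇◇(((q → r) ∧ p) ∨ ¬q), u
2. ¬◇(((q → r) ∧ p) ∨ ¬q), u   [¬◇-rule on 1 via uRu]
3. ¬(((q → r) ∧ p) ∨ ¬q), u   [¬◇-rule on 2 via uRu]
4. ¬((q → r) ∧ p), u   [¬∨-rule on 3]
5. q, u   [¬∨-rule on 3]
6. ¬p, u   [¬∧-rule on 4 (branches; this branch)]
Accessibility: uRu
The negation has an open branch (countermodel exists).

Invalid (countermodel exists)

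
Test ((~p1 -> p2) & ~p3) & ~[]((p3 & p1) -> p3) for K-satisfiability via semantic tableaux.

Unsatisfiable

1. ((~p1 -> p2) & ~p3) & ~[]((p3 & p1) -> p3), u
2. (~p1 -> p2) & ~p3, u
3. ~[]((p3 & p1) -> p3), u
4. ~p1 -> p2, u
5. ~p3, u
6. p2, u
7. ~((p3 & p1) -> p3), v
8. p3 & p1, v
9. ~p3, v
10. p3, v
11. p1, v
Accessibility: uRv
Branch closes: p3 and ~p3 both at v.
(One branch shown.) All branches close.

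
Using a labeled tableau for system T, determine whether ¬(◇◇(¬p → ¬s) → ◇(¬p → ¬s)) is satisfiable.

1. ¬(◇◇(¬p → ¬s) → ◇(¬p → ¬s)), 0
2. ◇◇(¬p → ¬s), 0
3. ¬◇(¬p → ¬s), 0
4. ¬(¬p → ¬s), 0
5. ¬p, 0
6. s, 0
7. ◇(¬p → ¬s), 1
8. ¬(¬p → ¬s), 1
9. ¬p, 1
10. s, 1
11. ¬p → ¬s, 2
12. ¬s, 2
Accessibility: 0R0, 0R1, 1R1, 1R2, 2R2

Satisfiable (open branch found)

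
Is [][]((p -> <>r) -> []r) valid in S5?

Invalid (countermodel exists)

Tableau for the negation ~[][]((p -> <>r) -> []r):
1. ~[][]((p -> <>r) -> []r), w0
2. ~[]((p -> <>r) -> []r), w1   [~[]-rule on 1: fresh world w1, w0Rw1]
3. ~((p -> <>r) -> []r), w2   [~[]-rule on 2: fresh world w2, w1Rw2]
4. p -> <>r, w2   [~->-rule on 3]
5. ~[]r, w2   [~->-rule on 3]
6. <>r, w2   [->-rule on 4 (branches; this branch)]
7. ~r, w3   [~[]-rule on 5: fresh world w3, w2Rw3]
8. r, w4   [<>-rule on 6: fresh world w4, w2Rw4]
Accessibility: w0Rw0, w0Rw1, w0Rw2, w0Rw3, w0Rw4, w1Rw0, w1Rw1, w1Rw2, w1Rw3, w1Rw4, w2Rw0, w2Rw1, w2Rw2, w2Rw3, w2Rw4, w3Rw0, w3Rw1, w3Rw2, w3Rw3, w3Rw4, w4Rw0, w4Rw1, w4Rw2, w4Rw3, w4Rw4
The negation has an open branch (countermodel exists).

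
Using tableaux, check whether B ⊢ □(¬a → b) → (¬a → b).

Tableau for the negation ¬(□(¬a → b) → (¬a → b)):
1. ¬(□(¬a → b) → (¬a → b)), 0
2. □(¬a → b), 0
3. ¬(¬a → b), 0
4. ¬a, 0
5. ¬b, 0
6. ¬a → b, 0
7. b, 0
Accessibility: 0R0
Branch closes: b and ¬b both at 0.
Every branch of the negation's tableau closes; the branch above is one of them.

Valid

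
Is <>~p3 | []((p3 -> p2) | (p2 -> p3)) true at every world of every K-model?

Tableau for the negation ~(<>~p3 | []((p3 -> p2) | (p2 -> p3))):
1. ~(<>~p3 | []((p3 -> p2) | (p2 -> p3))), 0
2. ~<>~p3, 0
3. ~[]((p3 -> p2) | (p2 -> p3)), 0
4. ~((p3 -> p2) | (p2 -> p3)), 1
5. ~(p3 -> p2), 1
6. ~(p2 -> p3), 1
7. p3, 1
8. ~p2, 1
9. p2, 1
10. ~p3, 1
Accessibility: 0R1
Branch closes: p2 and ~p2 both at 1.
Every branch of the negation's tableau closes; the branch above is one of them.

Valid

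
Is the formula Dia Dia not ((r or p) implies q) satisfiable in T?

Satisfiable

1. Dia Dia not ((r or p) implies q), 0
2. Dia not ((r or p) implies q), 1   [Dia-rule on 1: fresh world 1, 0R1]
3. not ((r or p) implies q), 2   [Dia-rule on 2: fresh world 2, 1R2]
4. r or p, 2   [neg-implies-rule on 3]
5. not q, 2   [neg-implies-rule on 3]
6. p, 2   [or-rule on 4 (branches; this branch)]
Accessibility: 0R0, 0R1, 1R1, 1R2, 2R2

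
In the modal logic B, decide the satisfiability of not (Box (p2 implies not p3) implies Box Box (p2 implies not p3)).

1. not (Box (p2 implies not p3) implies Box Box (p2 implies not p3)), 0
2. Box (p2 implies not p3), 0
3. not Box Box (p2 implies not p3), 0
4. p2 implies not p3, 0
5. not p3, 0
6. not Box (p2 implies not p3), 1
7. p2 implies not p3, 1
8. not p3, 1
9. not (p2 implies not p3), 2
10. p2, 2
11. p3, 2
Accessibility: 0R0, 0R1, 1R0, 1R1, 1R2, 2R1, 2R2

Satisfiable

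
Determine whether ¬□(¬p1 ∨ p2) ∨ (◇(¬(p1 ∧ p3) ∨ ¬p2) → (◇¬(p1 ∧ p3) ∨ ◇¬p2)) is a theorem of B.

Tableau for the negation ¬(¬□(¬p1 ∨ p2) ∨ (◇(¬(p1 ∧ p3) ∨ ¬p2) → (◇¬(p1 ∧ p3) ∨ ◇¬p2))):
1. ¬(¬□(¬p1 ∨ p2) ∨ (◇(¬(p1 ∧ p3) ∨ ¬p2) → (◇¬(p1 ∧ p3) ∨ ◇¬p2))), u
2. □(¬p1 ∨ p2), u
3. ¬(◇(¬(p1 ∧ p3) ∨ ¬p2) → (◇¬(p1 ∧ p3) ∨ ◇¬p2)), u
4. ◇(¬(p1 ∧ p3) ∨ ¬p2), u
5. ¬(◇¬(p1 ∧ p3) ∨ ◇¬p2), u
6. ¬◇¬(p1 ∧ p3), u
7. ¬◇¬p2, u
8. ¬p1 ∨ p2, u
9. p1 ∧ p3, u
10. p1, u
11. p3, u
12. p2, u
13. ¬(p1 ∧ p3) ∨ ¬p2, v
14. ¬p1 ∨ p2, v
15. p1 ∧ p3, v
16. p1, v
17. p3, v
18. p2, v
19. ¬(p1 ∧ p3), v
20. ¬p3, v
Accessibility: uRu, uRv, vRu, vRv
Branch closes: p3 and ¬p3 both at v.
All branches of the negation close; one closing branch shown above.

Valid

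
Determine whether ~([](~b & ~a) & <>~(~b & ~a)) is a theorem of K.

Tableau for the negation [](~b & ~a) & <>~(~b & ~a):
1. [](~b & ~a) & <>~(~b & ~a), u
2. [](~b & ~a), u   [&-rule on 1]
3. <>~(~b & ~a), u   [&-rule on 1]
4. ~(~b & ~a), v   [<>-rule on 3: fresh world v, uRv]
5. ~b & ~a, v   [[]-rule on 2 via uRv]
6. ~b, v   [&-rule on 5]
7. ~a, v   [&-rule on 5]
8. a, v   [~&-rule on 4 (branches; this branch)]
Accessibility: uRv
Branch closes: a and ~a both at v.
All branches of the negation close; one closing branch shown above.

Valid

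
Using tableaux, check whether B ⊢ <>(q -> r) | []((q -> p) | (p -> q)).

Valid

Tableau for the negation ~(<>(q -> r) | []((q -> p) | (p -> q))):
1. ~(<>(q -> r) | []((q -> p) | (p -> q))), w0
2. ~<>(q -> r), w0
3. ~[]((q -> p) | (p -> q)), w0
4. ~(q -> r), w0
5. q, w0
6. ~r, w0
7. ~((q -> p) | (p -> q)), w1
8. ~(q -> p), w1
9. ~(p -> q), w1
10. q, w1
11. ~p, w1
12. p, w1
13. ~q, w1
Accessibility: w0Rw0, w0Rw1, w1Rw0, w1Rw1
Branch closes: p and ~p both at w1.
All branches of the negation close; one closing branch shown above.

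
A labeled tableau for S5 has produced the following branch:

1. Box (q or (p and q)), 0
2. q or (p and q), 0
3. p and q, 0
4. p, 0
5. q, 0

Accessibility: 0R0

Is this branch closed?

No, open

No world carries both an atom and its negation.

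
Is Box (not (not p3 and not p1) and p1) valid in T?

No, not valid

Tableau for the negation not Box (not (not p3 and not p1) and p1):
1. not Box (not (not p3 and not p1) and p1), w0
2. not (not (not p3 and not p1) and p1), w1   [neg-Box-rule on 1: fresh world w1, w0Rw1]
3. not p1, w1   [neg-and-rule on 2 (branches; this branch)]
Accessibility: w0Rw0, w0Rw1, w1Rw1
The negation has an open branch (countermodel exists).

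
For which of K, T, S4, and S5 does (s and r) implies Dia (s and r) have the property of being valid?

K-tableau for the negation not ((s and r) implies Dia (s and r)):
1. not ((s and r) implies Dia (s and r)), w0
2. s and r, w0
3. not Dia (s and r), w0
4. s, w0
5. r, w0
Complete open branch: countermodel on a K-frame, so not valid in K.
T-tableau for the negation not ((s and r) implies Dia (s and r)):
1. not ((s and r) implies Dia (s and r)), w0
2. s and r, w0
3. not Dia (s and r), w0
4. s, w0
5. r, w0
6. not (s and r), w0
7. not r, w0
Accessibility: w0Rw0
Branch closes: r and not r both at w0.
Every branch closes (one shown): valid in T, hence also in S4, S5 (every theorem of T is a theorem of S4 and S5).

T, S4, S5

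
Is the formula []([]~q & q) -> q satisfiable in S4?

Yes, satisfiable

1. []([]~q & q) -> q, 0
2. q, 0
Accessibility: 0R0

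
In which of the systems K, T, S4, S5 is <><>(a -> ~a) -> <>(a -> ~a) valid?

S4-tableau for the negation ~(<><>(a -> ~a) -> <>(a -> ~a)):
1. ~(<><>(a -> ~a) -> <>(a -> ~a)), u
2. <><>(a -> ~a), u
3. ~<>(a -> ~a), u
4. ~(a -> ~a), u
5. a, u
6. <>(a -> ~a), v
7. ~(a -> ~a), v
8. a, v
9. a -> ~a, w
10. ~(a -> ~a), w
11. a, w
12. ~a, w
Accessibility: uRu, uRv, uRw, vRv, vRw, wRw
Branch closes: a and ~a both at w.
Every branch closes (one shown): valid in S4, hence also in S5 (every theorem of S4 is a theorem of S5).
T-tableau for the negation ~(<><>(a -> ~a) -> <>(a -> ~a)):
1. ~(<><>(a -> ~a) -> <>(a -> ~a)), u
2. <><>(a -> ~a), u
3. ~<>(a -> ~a), u
4. ~(a -> ~a), u
5. a, u
6. <>(a -> ~a), v
7. ~(a -> ~a), v
8. a, v
9. a -> ~a, w
10. ~a, w
Accessibility: uRu, uRv, vRv, vRw, wRw
Complete open branch: countermodel on a T-frame, so not valid in T, nor in K (the same frame is also a K-frame).

S4, S5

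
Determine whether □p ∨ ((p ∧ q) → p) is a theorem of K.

Valid

Tableau for the negation ¬(□p ∨ ((p ∧ q) → p)):
1. ¬(□p ∨ ((p ∧ q) → p)), u
2. ¬□p, u
3. ¬((p ∧ q) → p), u
4. p ∧ q, u
5. ¬p, u
6. p, u
7. q, u
Branch closes: p and ¬p both at u.
All branches of the negation close; one closing branch shown above.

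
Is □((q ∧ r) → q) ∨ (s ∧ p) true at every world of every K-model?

Valid in K

Tableau for the negation ¬(□((q ∧ r) → q) ∨ (s ∧ p)):
1. ¬(□((q ∧ r) → q) ∨ (s ∧ p)), w0
2. ¬□((q ∧ r) → q), w0
3. ¬(s ∧ p), w0
4. ¬p, w0
5. ¬((q ∧ r) → q), w1
6. q ∧ r, w1
7. ¬q, w1
8. q, w1
9. r, w1
Accessibility: w0Rw1
Branch closes: q and ¬q both at w1.
Every branch of the negation's tableau closes; the branch above is one of them.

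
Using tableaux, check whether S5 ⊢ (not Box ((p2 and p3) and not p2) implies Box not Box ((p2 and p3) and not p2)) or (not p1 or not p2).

Tableau for the negation not ((not Box ((p2 and p3) and not p2) implies Box not Box ((p2 and p3) and not p2)) or (not p1 or not p2)):
1. not ((not Box ((p2 and p3) and not p2) implies Box not Box ((p2 and p3) and not p2)) or (not p1 or not p2)), w0
2. not (not Box ((p2 and p3) and not p2) implies Box not Box ((p2 and p3) and not p2)), w0
3. not (not p1 or not p2), w0
4. not Box ((p2 and p3) and not p2), w0
5. not Box not Box ((p2 and p3) and not p2), w0
6. p1, w0
7. p2, w0
8. not ((p2 and p3) and not p2), w1
9. not (p2 and p3), w1
10. not p3, w1
11. Box ((p2 and p3) and not p2), w2
12. (p2 and p3) and not p2, w0
13. p2 and p3, w0
14. not p2, w0
Accessibility: w0Rw0, w0Rw1, w0Rw2, w1Rw0, w1Rw1, w1Rw2, w2Rw0, w2Rw1, w2Rw2
Branch closes: p2 and not p2 both at w0.
All branches of the negation close; one closing branch shown above.

Yes, valid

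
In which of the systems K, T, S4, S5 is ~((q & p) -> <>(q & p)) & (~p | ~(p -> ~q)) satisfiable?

K

K-tableau for the formula:
1. ~((q & p) -> <>(q & p)) & (~p | ~(p -> ~q)), u
2. ~((q & p) -> <>(q & p)), u   [&-rule on 1]
3. ~p | ~(p -> ~q), u   [&-rule on 1]
4. q & p, u   [~->-rule on 2]
5. ~<>(q & p), u   [~->-rule on 2]
6. q, u   [&-rule on 4]
7. p, u   [&-rule on 4]
8. ~(p -> ~q), u   [|-rule on 3 (branches; this branch)]
Complete open branch: satisfiable in K.
T-tableau for the formula:
1. ~((q & p) -> <>(q & p)) & (~p | ~(p -> ~q)), u
2. ~((q & p) -> <>(q & p)), u   [&-rule on 1]
3. ~p | ~(p -> ~q), u   [&-rule on 1]
4. q & p, u   [~->-rule on 2]
5. ~<>(q & p), u   [~->-rule on 2]
6. q, u   [&-rule on 4]
7. p, u   [&-rule on 4]
8. ~(q & p), u   [~<>-rule on 5 via uRu]
9. ~(p -> ~q), u   [|-rule on 3 (branches; this branch)]
10. ~p, u   [~&-rule on 8 (branches; this branch)]
Accessibility: uRu
Branch closes: p and ~p both at u.
Every branch closes (one shown): unsatisfiable in T, hence also in S4, S5 (every S4/S5-frame is a T-frame).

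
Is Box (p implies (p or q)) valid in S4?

Valid in S4

Tableau for the negation not Box (p implies (p or q)):
1. not Box (p implies (p or q)), w0
2. not (p implies (p or q)), w1   [neg-Box-rule on 1: fresh world w1, w0Rw1]
3. p, w1   [neg-implies-rule on 2]
4. not (p or q), w1   [neg-implies-rule on 2]
5. not p, w1   [neg-or-rule on 4]
6. not q, w1   [neg-or-rule on 4]
Accessibility: w0Rw0, w0Rw1, w1Rw1
Branch closes: p and not p both at w1.
All branches of the negation close; one closing branch shown above.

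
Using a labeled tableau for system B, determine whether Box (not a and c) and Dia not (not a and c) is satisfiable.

1. Box (not a and c) and Dia not (not a and c), u
2. Box (not a and c), u
3. Dia not (not a and c), u
4. not a and c, u
5. not a, u
6. c, u
7. not (not a and c), v
8. not a and c, v
9. not a, v
10. c, v
11. not c, v
Accessibility: uRu, uRv, vRu, vRv
Branch closes: c and not c both at v.
(One branch shown.) All branches close.

No, unsatisfiable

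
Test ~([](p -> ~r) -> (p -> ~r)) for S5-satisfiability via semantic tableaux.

No, unsatisfiable

1. ~([](p -> ~r) -> (p -> ~r)), u
2. [](p -> ~r), u   [~->-rule on 1]
3. ~(p -> ~r), u   [~->-rule on 1]
4. p, u   [~->-rule on 3]
5. r, u   [~->-rule on 3]
6. p -> ~r, u   [[]-rule on 2 via uRu]
7. ~r, u   [->-rule on 6 (branches; this branch)]
Accessibility: uRu
Branch closes: r and ~r both at u.
All branches of the tableau close; one closing branch shown above.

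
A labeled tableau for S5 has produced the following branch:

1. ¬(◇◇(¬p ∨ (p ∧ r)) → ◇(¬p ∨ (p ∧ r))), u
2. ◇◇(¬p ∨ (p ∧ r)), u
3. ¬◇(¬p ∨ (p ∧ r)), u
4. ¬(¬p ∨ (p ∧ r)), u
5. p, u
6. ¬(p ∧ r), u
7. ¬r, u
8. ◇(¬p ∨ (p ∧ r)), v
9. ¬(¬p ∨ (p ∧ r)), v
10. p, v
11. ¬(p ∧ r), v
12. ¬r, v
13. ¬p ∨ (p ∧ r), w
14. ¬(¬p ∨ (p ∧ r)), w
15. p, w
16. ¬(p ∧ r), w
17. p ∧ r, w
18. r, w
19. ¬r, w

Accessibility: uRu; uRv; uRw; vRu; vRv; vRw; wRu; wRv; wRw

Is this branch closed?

Yes, closed

Both r and ¬r appear at w.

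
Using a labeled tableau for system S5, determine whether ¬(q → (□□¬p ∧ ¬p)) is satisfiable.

Satisfiable (open branch found)

1. ¬(q → (□□¬p ∧ ¬p)), 0
2. q, 0   [¬→-rule on 1]
3. ¬(□□¬p ∧ ¬p), 0   [¬→-rule on 1]
4. p, 0   [¬∧-rule on 3 (branches; this branch)]
Accessibility: 0R0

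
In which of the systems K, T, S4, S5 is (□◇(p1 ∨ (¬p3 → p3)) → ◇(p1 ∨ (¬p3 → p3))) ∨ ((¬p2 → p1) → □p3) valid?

K-tableau for the negation ¬((□◇(p1 ∨ (¬p3 → p3)) → ◇(p1 ∨ (¬p3 → p3))) ∨ ((¬p2 → p1) → □p3)):
1. ¬((□◇(p1 ∨ (¬p3 → p3)) → ◇(p1 ∨ (¬p3 → p3))) ∨ ((¬p2 → p1) → □p3)), 0
2. ¬(□◇(p1 ∨ (¬p3 → p3)) → ◇(p1 ∨ (¬p3 → p3))), 0
3. ¬((¬p2 → p1) → □p3), 0
4. □◇(p1 ∨ (¬p3 → p3)), 0
5. ¬◇(p1 ∨ (¬p3 → p3)), 0
6. ¬p2 → p1, 0
7. ¬□p3, 0
8. p1, 0
9. ¬p3, 1
10. ◇(p1 ∨ (¬p3 → p3)), 1
11. ¬(p1 ∨ (¬p3 → p3)), 1
12. ¬p1, 1
13. ¬(¬p3 → p3), 1
14. p1 ∨ (¬p3 → p3), 2
15. ¬p3 → p3, 2
16. p3, 2
Accessibility: 0R1, 1R2
Complete open branch: countermodel on a K-frame, so not valid in K.
T-tableau for the negation ¬((□◇(p1 ∨ (¬p3 → p3)) → ◇(p1 ∨ (¬p3 → p3))) ∨ ((¬p2 → p1) → □p3)):
1. ¬((□◇(p1 ∨ (¬p3 → p3)) → ◇(p1 ∨ (¬p3 → p3))) ∨ ((¬p2 → p1) → □p3)), 0
2. ¬(□◇(p1 ∨ (¬p3 → p3)) → ◇(p1 ∨ (¬p3 → p3))), 0
3. ¬((¬p2 → p1) → □p3), 0
4. □◇(p1 ∨ (¬p3 → p3)), 0
5. ¬◇(p1 ∨ (¬p3 → p3)), 0
6. ¬p2 → p1, 0
7. ¬□p3, 0
8. ◇(p1 ∨ (¬p3 → p3)), 0
9. ¬(p1 ∨ (¬p3 → p3)), 0
10. ¬p1, 0
11. ¬(¬p3 → p3), 0
12. ¬p3, 0
13. p2, 0
14. ¬p3, 1
15. ◇(p1 ∨ (¬p3 → p3)), 1
16. ¬(p1 ∨ (¬p3 → p3)), 1
17. ¬p1, 1
18. ¬(¬p3 → p3), 1
19. p1 ∨ (¬p3 → p3), 2
20. ◇(p1 ∨ (¬p3 → p3)), 2
21. ¬(p1 ∨ (¬p3 → p3)), 2
22. ¬p1, 2
23. ¬(¬p3 → p3), 2
24. ¬p3, 2
25. ¬p3 → p3, 2
26. p3, 2
Accessibility: 0R0, 0R1, 0R2, 1R1, 2R2
Branch closes: p3 and ¬p3 both at 2.
Every branch closes (one shown): valid in T, hence also in S4, S5 (every theorem of T is a theorem of S4 and S5).

T, S4, S5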